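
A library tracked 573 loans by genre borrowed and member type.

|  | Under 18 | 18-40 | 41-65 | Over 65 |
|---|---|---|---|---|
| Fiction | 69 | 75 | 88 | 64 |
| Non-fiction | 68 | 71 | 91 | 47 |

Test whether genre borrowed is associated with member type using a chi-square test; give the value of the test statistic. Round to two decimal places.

Row totals: 296, 277. Column totals: 137, 146, 179, 111. Grand total N = 573.
Expected counts (row total × column total / N):
  Fiction, Under 18: 296×137/573 = 70.771
  Fiction, 18-40: 296×146/573 = 75.421
  Fiction, 41-65: 296×179/573 = 92.468
  Fiction, Over 65: 296×111/573 = 57.340
  Non-fiction, Under 18: 277×137/573 = 66.229
  Non-fiction, 18-40: 277×146/573 = 70.579
  Non-fiction, 41-65: 277×179/573 = 86.532
  Non-fiction, Over 65: 277×111/573 = 53.660
Contributions (O − E)²/E:
  (69 − 70.771)²/70.771 = 0.0443
  (75 − 75.421)²/75.421 = 0.0024
  (88 − 92.468)²/92.468 = 0.2159
  (64 − 57.340)²/57.340 = 0.7736
  (68 − 66.229)²/66.229 = 0.0474
  (71 − 70.579)²/70.579 = 0.0025
  (91 − 86.532)²/86.532 = 0.2307
  (47 − 53.660)²/53.660 = 0.8266
χ² = 0.0443 + 0.0024 + 0.2159 + 0.7736 + 0.0474 + 0.0025 + 0.2307 + 0.8266 = 2.14

2.14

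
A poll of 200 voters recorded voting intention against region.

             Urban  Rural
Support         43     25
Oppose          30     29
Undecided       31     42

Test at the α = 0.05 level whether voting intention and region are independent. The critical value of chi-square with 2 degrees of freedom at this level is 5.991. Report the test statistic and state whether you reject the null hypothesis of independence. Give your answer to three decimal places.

6.129; reject H₀

Row totals: 68, 59, 73. Column totals: 104, 96. Grand total N = 200.
Expected counts (row total × column total / N):
  Support, Urban: 68×104/200 = 35.3600
  Support, Rural: 68×96/200 = 32.6400
  Oppose, Urban: 59×104/200 = 30.6800
  Oppose, Rural: 59×96/200 = 28.3200
  Undecided, Urban: 73×104/200 = 37.9600
  Undecided, Rural: 73×96/200 = 35.0400
Contributions (O − E)²/E:
  (43 − 35.3600)²/35.3600 = 1.6507
  (25 − 32.6400)²/32.6400 = 1.7883
  (30 − 30.6800)²/30.6800 = 0.0151
  (29 − 28.3200)²/28.3200 = 0.0163
  (31 − 37.9600)²/37.9600 = 1.2761
  (42 − 35.0400)²/35.0400 = 1.3825
χ² = 1.6507 + 1.7883 + 0.0151 + 0.0163 + 1.2761 + 1.3825 = 6.129
df = (3−1)(2−1) = 2. Since 6.129 > 5.991, reject the null hypothesis of independence at α = 0.05.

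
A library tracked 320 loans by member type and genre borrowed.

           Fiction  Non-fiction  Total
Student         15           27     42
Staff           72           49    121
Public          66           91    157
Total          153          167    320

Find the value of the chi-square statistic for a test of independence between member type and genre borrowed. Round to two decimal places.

11.19

Grand total N = 320.
Expected counts (row total × column total / N):
  Student, Fiction: 42×153/320 = 20.081
  Student, Non-fiction: 42×167/320 = 21.919
  Staff, Fiction: 121×153/320 = 57.853
  Staff, Non-fiction: 121×167/320 = 63.147
  Public, Fiction: 157×153/320 = 75.066
  Public, Non-fiction: 157×167/320 = 81.934
Contributions (O − E)²/E:
  (15 − 20.081)²/20.081 = 1.2856
  (27 − 21.919)²/21.919 = 1.1778
  (72 − 57.853)²/57.853 = 3.4594
  (49 − 63.147)²/63.147 = 3.1694
  (66 − 75.066)²/75.066 = 1.0949
  (91 − 81.934)²/81.934 = 1.0032
χ² = 1.2856 + 1.1778 + 3.4594 + 3.1694 + 1.0949 + 1.0032 = 11.19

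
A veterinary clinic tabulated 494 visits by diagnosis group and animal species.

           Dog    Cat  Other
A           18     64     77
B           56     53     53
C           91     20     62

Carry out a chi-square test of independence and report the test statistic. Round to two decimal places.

74.84

Row totals: 159, 162, 173. Column totals: 165, 137, 192. Grand total N = 494.
Expected counts (row total × column total / N):
  A, Dog: 159×165/494 = 53.1073
  A, Cat: 159×137/494 = 44.0951
  A, Other: 159×192/494 = 61.7976
  B, Dog: 162×165/494 = 54.1093
  B, Cat: 162×137/494 = 44.9271
  B, Other: 162×192/494 = 62.9636
  C, Dog: 173×165/494 = 57.7834
  C, Cat: 173×137/494 = 47.9777
  C, Other: 173×192/494 = 67.2389
Contributions (O − E)²/E:
  (18 − 53.1073)²/53.1073 = 23.2082
  (64 − 44.0951)²/44.0951 = 8.9852
  (77 − 61.7976)²/61.7976 = 3.7398
  (56 − 54.1093)²/54.1093 = 0.0661
  (53 − 44.9271)²/44.9271 = 1.4506
  (53 − 62.9636)²/62.9636 = 1.5767
  (91 − 57.7834)²/57.7834 = 19.0945
  (20 − 47.9777)²/47.9777 = 16.3149
  (62 − 67.2389)²/67.2389 = 0.4082
χ² = 23.2082 + 8.9852 + 3.7398 + 0.0661 + 1.4506 + 1.5767 + 19.0945 + 16.3149 + 0.4082 = 74.84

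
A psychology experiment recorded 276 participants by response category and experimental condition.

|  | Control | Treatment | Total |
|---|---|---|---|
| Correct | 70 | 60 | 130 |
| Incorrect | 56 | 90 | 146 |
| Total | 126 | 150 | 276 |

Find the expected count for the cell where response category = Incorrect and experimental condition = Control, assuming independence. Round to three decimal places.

66.652

Row total (Incorrect) = 146; column total (Control) = 126; grand total N = 276.
Expected count = (row total × column total) / N = 146 × 126 / 276 = 66.652.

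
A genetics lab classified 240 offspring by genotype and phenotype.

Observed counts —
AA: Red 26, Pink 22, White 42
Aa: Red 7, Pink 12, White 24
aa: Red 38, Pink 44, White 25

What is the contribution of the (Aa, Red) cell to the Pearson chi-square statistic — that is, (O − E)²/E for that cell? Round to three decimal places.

Row total (Aa) = 43; column total (Red) = 71; N = 240.
Expected count E = 43 × 71 / 240 = 12.7208.
Contribution = (O − E)²/E = (7 − 12.7208)² / 12.7208 = 2.573.

2.573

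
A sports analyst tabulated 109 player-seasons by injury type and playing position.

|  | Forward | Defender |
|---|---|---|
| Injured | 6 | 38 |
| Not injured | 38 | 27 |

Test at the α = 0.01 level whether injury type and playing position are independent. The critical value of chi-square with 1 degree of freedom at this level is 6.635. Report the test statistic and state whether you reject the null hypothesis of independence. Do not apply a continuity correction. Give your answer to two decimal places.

Row totals: 44, 65. Column totals: 44, 65. Grand total N = 109.
Expected counts (row total × column total / N):
  Injured, Forward: 44×44/109 = 17.761
  Injured, Defender: 44×65/109 = 26.239
  Not injured, Forward: 65×44/109 = 26.239
  Not injured, Defender: 65×65/109 = 38.761
Contributions (O − E)²/E:
  (6 − 17.761)²/17.761 = 7.7879
  (38 − 26.239)²/26.239 = 5.2716
  (38 − 26.239)²/26.239 = 5.2716
  (27 − 38.761)²/38.761 = 3.5686
χ² = 7.7879 + 5.2716 + 5.2716 + 3.5686 = 21.90
df = (2−1)(2−1) = 1. Since 21.90 > 6.635, reject the null hypothesis of independence at α = 0.01.

21.90; reject H₀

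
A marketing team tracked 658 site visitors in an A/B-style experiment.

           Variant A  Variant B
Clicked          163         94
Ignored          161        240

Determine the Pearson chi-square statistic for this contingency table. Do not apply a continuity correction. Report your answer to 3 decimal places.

33.945

Row totals: 257, 401. Column totals: 324, 334. Grand total N = 658.
Expected counts (row total × column total / N):
  Clicked, Variant A: 257×324/658 = 126.5471
  Clicked, Variant B: 257×334/658 = 130.4529
  Ignored, Variant A: 401×324/658 = 197.4529
  Ignored, Variant B: 401×334/658 = 203.5471
Contributions (O − E)²/E:
  (163 − 126.5471)²/126.5471 = 10.5005
  (94 − 130.4529)²/130.4529 = 10.1862
  (161 − 197.4529)²/197.4529 = 6.7298
  (240 − 203.5471)²/203.5471 = 6.5283
χ² = 10.5005 + 10.1862 + 6.7298 + 6.5283 = 33.945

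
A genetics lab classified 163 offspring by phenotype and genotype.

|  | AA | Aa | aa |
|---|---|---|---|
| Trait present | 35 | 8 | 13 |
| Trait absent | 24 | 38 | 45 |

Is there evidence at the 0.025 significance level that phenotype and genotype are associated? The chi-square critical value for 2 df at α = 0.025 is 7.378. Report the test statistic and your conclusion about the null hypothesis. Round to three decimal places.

25.844; reject H₀

Row totals: 56, 107. Column totals: 59, 46, 58. Grand total N = 163.
Expected counts (row total × column total / N):
  Trait present, AA: 56×59/163 = 20.2699
  Trait present, Aa: 56×46/163 = 15.8037
  Trait present, aa: 56×58/163 = 19.9264
  Trait absent, AA: 107×59/163 = 38.7301
  Trait absent, Aa: 107×46/163 = 30.1963
  Trait absent, aa: 107×58/163 = 38.0736
Contributions (O − E)²/E:
  (35 − 20.2699)²/20.2699 = 10.7043
  (8 − 15.8037)²/15.8037 = 3.8534
  (13 − 19.9264)²/19.9264 = 2.4076
  (24 − 38.7301)²/38.7301 = 5.6023
  (38 − 30.1963)²/30.1963 = 2.0167
  (45 − 38.0736)²/38.0736 = 1.2601
χ² = 10.7043 + 3.8534 + 2.4076 + 5.6023 + 2.0167 + 1.2601 = 25.844
df = (2−1)(3−1) = 2. Since 25.844 > 7.378, reject the null hypothesis of independence at α = 0.025.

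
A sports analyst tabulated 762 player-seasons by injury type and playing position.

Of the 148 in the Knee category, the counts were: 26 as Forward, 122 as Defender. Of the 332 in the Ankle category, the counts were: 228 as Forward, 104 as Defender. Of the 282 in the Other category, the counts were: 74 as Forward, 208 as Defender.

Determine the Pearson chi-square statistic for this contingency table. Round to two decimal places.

160.62

Row totals: 148, 332, 282. Column totals: 328, 434. Grand total N = 762.
Expected counts (row total × column total / N):
  Knee, Forward: 148×328/762 = 63.706
  Knee, Defender: 148×434/762 = 84.294
  Ankle, Forward: 332×328/762 = 142.908
  Ankle, Defender: 332×434/762 = 189.092
  Other, Forward: 282×328/762 = 121.386
  Other, Defender: 282×434/762 = 160.614
Contributions (O − E)²/E:
  (26 − 63.706)²/63.706 = 22.3172
  (122 − 84.294)²/84.294 = 16.8665
  (228 − 142.908)²/142.908 = 50.6665
  (104 − 189.092)²/189.092 = 38.2917
  (74 − 121.386)²/121.386 = 18.4983
  (208 − 160.614)²/160.614 = 13.9803
χ² = 22.3172 + 16.8665 + 50.6665 + 38.2917 + 18.4983 + 13.9803 = 160.62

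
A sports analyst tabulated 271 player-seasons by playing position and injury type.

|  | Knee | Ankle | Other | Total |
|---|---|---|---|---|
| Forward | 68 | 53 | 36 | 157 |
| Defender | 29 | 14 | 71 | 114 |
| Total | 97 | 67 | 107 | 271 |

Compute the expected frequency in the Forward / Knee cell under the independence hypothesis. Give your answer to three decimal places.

Row total (Forward) = 157; column total (Knee) = 97; grand total N = 271.
Expected count = (row total × column total) / N = 157 × 97 / 271 = 56.196.

56.196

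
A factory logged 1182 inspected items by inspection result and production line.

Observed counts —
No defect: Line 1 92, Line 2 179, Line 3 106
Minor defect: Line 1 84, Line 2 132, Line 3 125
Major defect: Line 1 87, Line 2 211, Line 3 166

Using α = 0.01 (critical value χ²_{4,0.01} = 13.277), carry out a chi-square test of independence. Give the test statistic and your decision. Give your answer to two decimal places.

12.60; fail to reject H₀

Row totals: 377, 341, 464. Column totals: 263, 522, 397. Grand total N = 1182.
Expected counts (row total × column total / N):
  No defect, Line 1: 377×263/1182 = 83.884
  No defect, Line 2: 377×522/1182 = 166.492
  No defect, Line 3: 377×397/1182 = 126.624
  Minor defect, Line 1: 341×263/1182 = 75.874
  Minor defect, Line 2: 341×522/1182 = 150.594
  Minor defect, Line 3: 341×397/1182 = 114.532
  Major defect, Line 1: 464×263/1182 = 103.242
  Major defect, Line 2: 464×522/1182 = 204.914
  Major defect, Line 3: 464×397/1182 = 155.844
Contributions (O − E)²/E:
  (92 − 83.884)²/83.884 = 0.7852
  (179 − 166.492)²/166.492 = 0.9397
  (106 − 126.624)²/126.624 = 3.3592
  (84 − 75.874)²/75.874 = 0.8703
  (132 − 150.594)²/150.594 = 2.2958
  (125 − 114.532)²/114.532 = 0.9568
  (87 − 103.242)²/103.242 = 2.5552
  (211 − 204.914)²/204.914 = 0.1808
  (166 − 155.844)²/155.844 = 0.6618
χ² = 0.7852 + 0.9397 + 3.3592 + 0.8703 + 2.2958 + 0.9568 + 2.5552 + 0.1808 + 0.6618 = 12.60
df = (3−1)(3−1) = 4. Since 12.60 < 13.277, fail to reject the null hypothesis of independence at α = 0.01.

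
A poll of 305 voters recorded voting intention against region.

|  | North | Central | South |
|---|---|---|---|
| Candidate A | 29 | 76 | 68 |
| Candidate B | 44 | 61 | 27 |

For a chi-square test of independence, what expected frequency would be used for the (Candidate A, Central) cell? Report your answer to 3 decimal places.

77.708

Row total (Candidate A) = 173; column total (Central) = 137; grand total N = 305.
Expected count = (row total × column total) / N = 173 × 137 / 305 = 77.708.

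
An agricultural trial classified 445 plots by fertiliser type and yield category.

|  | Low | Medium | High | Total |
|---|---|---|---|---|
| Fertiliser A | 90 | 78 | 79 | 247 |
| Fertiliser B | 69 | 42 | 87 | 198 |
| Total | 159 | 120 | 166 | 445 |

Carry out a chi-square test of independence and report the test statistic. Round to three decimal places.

Grand total N = 445.
Expected counts (row total × column total / N):
  Fertiliser A, Low: 247×159/445 = 88.2539
  Fertiliser A, Medium: 247×120/445 = 66.6067
  Fertiliser A, High: 247×166/445 = 92.1393
  Fertiliser B, Low: 198×159/445 = 70.7461
  Fertiliser B, Medium: 198×120/445 = 53.3933
  Fertiliser B, High: 198×166/445 = 73.8607
Contributions (O − E)²/E:
  (90 − 88.2539)²/88.2539 = 0.0345
  (78 − 66.6067)²/66.6067 = 1.9489
  (79 − 92.1393)²/92.1393 = 1.8737
  (69 − 70.7461)²/70.7461 = 0.0431
  (42 − 53.3933)²/53.3933 = 2.4312
  (87 − 73.8607)²/73.8607 = 2.3374
χ² = 0.0345 + 1.9489 + 1.8737 + 0.0431 + 2.4312 + 2.3374 = 8.669

8.669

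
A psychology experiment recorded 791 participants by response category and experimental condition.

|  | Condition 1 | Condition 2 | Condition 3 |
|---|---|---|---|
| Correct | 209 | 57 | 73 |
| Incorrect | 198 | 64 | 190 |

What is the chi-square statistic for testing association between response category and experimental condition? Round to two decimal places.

Row totals: 339, 452. Column totals: 407, 121, 263. Grand total N = 791.
Expected counts (row total × column total / N):
  Correct, Condition 1: 339×407/791 = 174.429
  Correct, Condition 2: 339×121/791 = 51.857
  Correct, Condition 3: 339×263/791 = 112.714
  Incorrect, Condition 1: 452×407/791 = 232.571
  Incorrect, Condition 2: 452×121/791 = 69.143
  Incorrect, Condition 3: 452×263/791 = 150.286
Contributions (O − E)²/E:
  (209 − 174.429)²/174.429 = 6.8518
  (57 − 51.857)²/51.857 = 0.5101
  (73 − 112.714)²/112.714 = 13.9930
  (198 − 232.571)²/232.571 = 5.1389
  (64 − 69.143)²/69.143 = 0.3825
  (190 − 150.286)²/150.286 = 10.4947
χ² = 6.8518 + 0.5101 + 13.9930 + 5.1389 + 0.3825 + 10.4947 = 37.37

37.37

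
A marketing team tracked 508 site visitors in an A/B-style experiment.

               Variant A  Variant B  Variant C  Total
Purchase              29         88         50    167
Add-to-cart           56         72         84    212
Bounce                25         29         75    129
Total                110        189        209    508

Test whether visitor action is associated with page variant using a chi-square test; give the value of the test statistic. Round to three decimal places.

Grand total N = 508.
Expected counts (row total × column total / N):
  Purchase, Variant A: 167×110/508 = 36.1614
  Purchase, Variant B: 167×189/508 = 62.1319
  Purchase, Variant C: 167×209/508 = 68.7067
  Add-to-cart, Variant A: 212×110/508 = 45.9055
  Add-to-cart, Variant B: 212×189/508 = 78.8740
  Add-to-cart, Variant C: 212×209/508 = 87.2205
  Bounce, Variant A: 129×110/508 = 27.9331
  Bounce, Variant B: 129×189/508 = 47.9941
  Bounce, Variant C: 129×209/508 = 53.0728
Contributions (O − E)²/E:
  (29 − 36.1614)²/36.1614 = 1.4182
  (88 − 62.1319)²/62.1319 = 10.7700
  (50 − 68.7067)²/68.7067 = 5.0933
  (56 − 45.9055)²/45.9055 = 2.2198
  (72 − 78.8740)²/78.8740 = 0.5991
  (84 − 87.2205)²/87.2205 = 0.1189
  (25 − 27.9331)²/27.9331 = 0.3080
  (29 − 47.9941)²/47.9941 = 7.5171
  (75 − 53.0728)²/53.0728 = 9.0593
χ² = 1.4182 + 10.7700 + 5.0933 + 2.2198 + 0.5991 + 0.1189 + 0.3080 + 7.5171 + 9.0593 = 37.104

37.104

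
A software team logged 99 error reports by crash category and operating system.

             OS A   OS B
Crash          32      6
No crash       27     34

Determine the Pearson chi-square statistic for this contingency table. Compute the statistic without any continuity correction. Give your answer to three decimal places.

Row totals: 38, 61. Column totals: 59, 40. Grand total N = 99.
Expected counts (row total × column total / N):
  Crash, OS A: 38×59/99 = 22.6465
  Crash, OS B: 38×40/99 = 15.3535
  No crash, OS A: 61×59/99 = 36.3535
  No crash, OS B: 61×40/99 = 24.6465
Contributions (O − E)²/E:
  (32 − 22.6465)²/22.6465 = 3.8632
  (6 − 15.3535)²/15.3535 = 5.6982
  (27 − 36.3535)²/36.3535 = 2.4066
  (34 − 24.6465)²/24.6465 = 3.5497
χ² = 3.8632 + 5.6982 + 2.4066 + 3.5497 = 15.518

15.518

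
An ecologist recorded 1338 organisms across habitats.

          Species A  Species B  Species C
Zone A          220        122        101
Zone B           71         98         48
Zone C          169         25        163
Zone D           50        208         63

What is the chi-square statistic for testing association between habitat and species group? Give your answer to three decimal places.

Row totals: 443, 217, 357, 321. Column totals: 510, 453, 375. Grand total N = 1338.
Expected counts (row total × column total / N):
  Zone A, Species A: 443×510/1338 = 168.8565
  Zone A, Species B: 443×453/1338 = 149.9843
  Zone A, Species C: 443×375/1338 = 124.1592
  Zone B, Species A: 217×510/1338 = 82.7130
  Zone B, Species B: 217×453/1338 = 73.4686
  Zone B, Species C: 217×375/1338 = 60.8184
  Zone C, Species A: 357×510/1338 = 136.0762
  Zone C, Species B: 357×453/1338 = 120.8677
  Zone C, Species C: 357×375/1338 = 100.0561
  Zone D, Species A: 321×510/1338 = 122.3543
  Zone D, Species B: 321×453/1338 = 108.6794
  Zone D, Species C: 321×375/1338 = 89.9664
Contributions (O − E)²/E:
  (220 − 168.8565)²/168.8565 = 15.4904
  (122 − 149.9843)²/149.9843 = 5.2214
  (101 − 124.1592)²/124.1592 = 4.3198
  (71 − 82.7130)²/82.7130 = 1.6587
  (98 − 73.4686)²/73.4686 = 8.1911
  (48 − 60.8184)²/60.8184 = 2.7017
  (169 − 136.0762)²/136.0762 = 7.9660
  (25 − 120.8677)²/120.8677 = 76.0386
  (163 − 100.0561)²/100.0561 = 39.5971
  (50 − 122.3543)²/122.3543 = 42.7868
  (208 − 108.6794)²/108.6794 = 90.7677
  (63 − 89.9664)²/89.9664 = 8.0829
χ² = 15.4904 + 5.2214 + 4.3198 + 1.6587 + 8.1911 + 2.7017 + 7.9660 + 76.0386 + 39.5971 + 42.7868 + 90.7677 + 8.0829 = 302.822

302.822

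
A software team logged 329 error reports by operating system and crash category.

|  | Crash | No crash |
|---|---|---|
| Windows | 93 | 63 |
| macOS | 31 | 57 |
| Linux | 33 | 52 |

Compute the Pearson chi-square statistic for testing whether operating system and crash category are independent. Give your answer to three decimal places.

Row totals: 156, 88, 85. Column totals: 157, 172. Grand total N = 329.
Expected counts (row total × column total / N):
  Windows, Crash: 156×157/329 = 74.4438
  Windows, No crash: 156×172/329 = 81.5562
  macOS, Crash: 88×157/329 = 41.9939
  macOS, No crash: 88×172/329 = 46.0061
  Linux, Crash: 85×157/329 = 40.5623
  Linux, No crash: 85×172/329 = 44.4377
Contributions (O − E)²/E:
  (93 − 74.4438)²/74.4438 = 4.6254
  (63 − 81.5562)²/81.5562 = 4.2220
  (31 − 41.9939)²/41.9939 = 2.8782
  (57 − 46.0061)²/46.0061 = 2.6272
  (33 − 40.5623)²/40.5623 = 1.4099
  (52 − 44.4377)²/44.4377 = 1.2869
χ² = 4.6254 + 4.2220 + 2.8782 + 2.6272 + 1.4099 + 1.2869 = 17.050

17.050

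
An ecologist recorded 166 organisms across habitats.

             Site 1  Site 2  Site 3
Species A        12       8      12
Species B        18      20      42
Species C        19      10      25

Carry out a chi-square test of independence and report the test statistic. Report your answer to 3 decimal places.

Row totals: 32, 80, 54. Column totals: 49, 38, 79. Grand total N = 166.
Expected counts (row total × column total / N):
  Species A, Site 1: 32×49/166 = 9.44578
  Species A, Site 2: 32×38/166 = 7.32530
  Species A, Site 3: 32×79/166 = 15.22892
  Species B, Site 1: 80×49/166 = 23.61446
  Species B, Site 2: 80×38/166 = 18.31325
  Species B, Site 3: 80×79/166 = 38.07229
  Species C, Site 1: 54×49/166 = 15.93976
  Species C, Site 2: 54×38/166 = 12.36145
  Species C, Site 3: 54×79/166 = 25.69880
Contributions (O − E)²/E:
  (12 − 9.44578)²/9.44578 = 0.6907
  (8 − 7.32530)²/7.32530 = 0.0621
  (12 − 15.22892)²/15.22892 = 0.6846
  (18 − 23.61446)²/23.61446 = 1.3349
  (20 − 18.31325)²/18.31325 = 0.1554
  (42 − 38.07229)²/38.07229 = 0.4052
  (19 − 15.93976)²/15.93976 = 0.5875
  (10 − 12.36145)²/12.36145 = 0.4511
  (25 − 25.69880)²/25.69880 = 0.0190
χ² = 0.6907 + 0.0621 + 0.6846 + 1.3349 + 0.1554 + 0.4052 + 0.5875 + 0.4511 + 0.0190 = 4.391

4.391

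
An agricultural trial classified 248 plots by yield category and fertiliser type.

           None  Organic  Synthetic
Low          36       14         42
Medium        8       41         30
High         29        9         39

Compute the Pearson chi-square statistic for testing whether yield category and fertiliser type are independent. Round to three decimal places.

46.926

Row totals: 92, 79, 77. Column totals: 73, 64, 111. Grand total N = 248.
Expected counts (row total × column total / N):
  Low, None: 92×73/248 = 27.0806
  Low, Organic: 92×64/248 = 23.7419
  Low, Synthetic: 92×111/248 = 41.1774
  Medium, None: 79×73/248 = 23.2540
  Medium, Organic: 79×64/248 = 20.3871
  Medium, Synthetic: 79×111/248 = 35.3589
  High, None: 77×73/248 = 22.6653
  High, Organic: 77×64/248 = 19.8710
  High, Synthetic: 77×111/248 = 34.4637
Contributions (O − E)²/E:
  (36 − 27.0806)²/27.0806 = 2.9377
  (14 − 23.7419)²/23.7419 = 3.9973
  (42 − 41.1774)²/41.1774 = 0.0164
  (8 − 23.2540)²/23.2540 = 10.0062
  (41 − 20.3871)²/20.3871 = 20.8412
  (30 − 35.3589)²/35.3589 = 0.8122
  (29 − 22.6653)²/22.6653 = 1.7705
  (9 − 19.8710)²/19.8710 = 5.9473
  (39 − 34.4637)²/34.4637 = 0.5971
χ² = 2.9377 + 3.9973 + 0.0164 + 10.0062 + 20.8412 + 0.8122 + 1.7705 + 5.9473 + 0.5971 = 46.926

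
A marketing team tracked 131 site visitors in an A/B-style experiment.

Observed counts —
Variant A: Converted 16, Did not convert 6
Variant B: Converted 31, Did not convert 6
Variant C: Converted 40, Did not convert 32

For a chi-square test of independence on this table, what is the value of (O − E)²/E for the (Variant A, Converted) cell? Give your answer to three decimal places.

Row total (Variant A) = 22; column total (Converted) = 87; N = 131.
Expected count E = 22 × 87 / 131 = 14.6107.
Contribution = (O − E)²/E = (16 − 14.6107)² / 14.6107 = 0.132.

0.132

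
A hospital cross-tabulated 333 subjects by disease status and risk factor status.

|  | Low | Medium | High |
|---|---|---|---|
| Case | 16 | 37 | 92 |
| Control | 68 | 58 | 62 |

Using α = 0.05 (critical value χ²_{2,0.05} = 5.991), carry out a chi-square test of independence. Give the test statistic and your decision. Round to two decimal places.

37.75; reject H₀

Row totals: 145, 188. Column totals: 84, 95, 154. Grand total N = 333.
Expected counts (row total × column total / N):
  Case, Low: 145×84/333 = 36.577
  Case, Medium: 145×95/333 = 41.366
  Case, High: 145×154/333 = 67.057
  Control, Low: 188×84/333 = 47.423
  Control, Medium: 188×95/333 = 53.634
  Control, High: 188×154/333 = 86.943
Contributions (O − E)²/E:
  (16 − 36.577)²/36.577 = 11.5759
  (37 − 41.366)²/41.366 = 0.4608
  (92 − 67.057)²/67.057 = 9.2780
  (68 − 47.423)²/47.423 = 8.9284
  (58 − 53.634)²/53.634 = 0.3554
  (62 − 86.943)²/86.943 = 7.1559
χ² = 11.5759 + 0.4608 + 9.2780 + 8.9284 + 0.3554 + 7.1559 = 37.75
df = (2−1)(3−1) = 2. Since 37.75 > 5.991, reject the null hypothesis of independence at α = 0.05.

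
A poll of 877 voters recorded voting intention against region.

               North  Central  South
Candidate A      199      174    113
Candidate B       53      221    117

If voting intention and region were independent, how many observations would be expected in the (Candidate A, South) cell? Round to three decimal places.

Row total (Candidate A) = 486; column total (South) = 230; grand total N = 877.
Expected count = (row total × column total) / N = 486 × 230 / 877 = 127.457.

127.457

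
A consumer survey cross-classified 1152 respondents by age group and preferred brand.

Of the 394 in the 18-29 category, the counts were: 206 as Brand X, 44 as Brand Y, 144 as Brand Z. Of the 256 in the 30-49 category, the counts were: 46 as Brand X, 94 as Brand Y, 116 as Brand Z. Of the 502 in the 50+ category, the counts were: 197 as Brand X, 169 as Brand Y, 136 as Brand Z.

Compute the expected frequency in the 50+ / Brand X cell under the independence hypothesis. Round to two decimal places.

195.66

Row total (50+) = 502; column total (Brand X) = 449; grand total N = 1152.
Expected count = (row total × column total) / N = 502 × 449 / 1152 = 195.66.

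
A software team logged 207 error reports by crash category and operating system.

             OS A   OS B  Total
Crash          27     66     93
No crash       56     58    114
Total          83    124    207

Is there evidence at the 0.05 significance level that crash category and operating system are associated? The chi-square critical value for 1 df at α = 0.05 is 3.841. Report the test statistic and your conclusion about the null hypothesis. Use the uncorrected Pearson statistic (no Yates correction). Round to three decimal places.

Grand total N = 207.
Expected counts (row total × column total / N):
  Crash, OS A: 93×83/207 = 37.2899
  Crash, OS B: 93×124/207 = 55.7101
  No crash, OS A: 114×83/207 = 45.7101
  No crash, OS B: 114×124/207 = 68.2899
Contributions (O − E)²/E:
  (27 − 37.2899)²/37.2899 = 2.8394
  (66 − 55.7101)²/55.7101 = 1.9006
  (56 − 45.7101)²/45.7101 = 2.3164
  (58 − 68.2899)²/68.2899 = 1.5505
χ² = 2.8394 + 1.9006 + 2.3164 + 1.5505 = 8.607
df = (2−1)(2−1) = 1. Since 8.607 > 3.841, reject the null hypothesis of independence at α = 0.05.

8.607; reject H₀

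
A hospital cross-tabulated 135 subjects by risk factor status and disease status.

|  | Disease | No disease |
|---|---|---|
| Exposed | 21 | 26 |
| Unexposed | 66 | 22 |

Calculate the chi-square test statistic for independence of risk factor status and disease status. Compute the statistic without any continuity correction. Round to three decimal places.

Row totals: 47, 88. Column totals: 87, 48. Grand total N = 135.
Expected counts (row total × column total / N):
  Exposed, Disease: 47×87/135 = 30.2889
  Exposed, No disease: 47×48/135 = 16.7111
  Unexposed, Disease: 88×87/135 = 56.7111
  Unexposed, No disease: 88×48/135 = 31.2889
Contributions (O − E)²/E:
  (21 − 30.2889)²/30.2889 = 2.8487
  (26 − 16.7111)²/16.7111 = 5.1633
  (66 − 56.7111)²/56.7111 = 1.5215
  (22 − 31.2889)²/31.2889 = 2.7576
χ² = 2.8487 + 5.1633 + 1.5215 + 2.7576 = 12.291

12.291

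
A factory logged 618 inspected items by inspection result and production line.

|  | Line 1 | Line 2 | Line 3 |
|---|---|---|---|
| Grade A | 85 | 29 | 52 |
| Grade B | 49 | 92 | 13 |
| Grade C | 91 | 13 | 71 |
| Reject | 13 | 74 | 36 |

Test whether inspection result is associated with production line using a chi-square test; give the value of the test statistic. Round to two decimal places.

179.27

Row totals: 166, 154, 175, 123. Column totals: 238, 208, 172. Grand total N = 618.
Expected counts (row total × column total / N):
  Grade A, Line 1: 166×238/618 = 63.9288
  Grade A, Line 2: 166×208/618 = 55.8706
  Grade A, Line 3: 166×172/618 = 46.2006
  Grade B, Line 1: 154×238/618 = 59.3074
  Grade B, Line 2: 154×208/618 = 51.8317
  Grade B, Line 3: 154×172/618 = 42.8608
  Grade C, Line 1: 175×238/618 = 67.3948
  Grade C, Line 2: 175×208/618 = 58.8997
  Grade C, Line 3: 175×172/618 = 48.7055
  Reject, Line 1: 123×238/618 = 47.3689
  Reject, Line 2: 123×208/618 = 41.3981
  Reject, Line 3: 123×172/618 = 34.2330
Contributions (O − E)²/E:
  (85 − 63.9288)²/63.9288 = 6.9452
  (29 − 55.8706)²/55.8706 = 12.9232
  (52 − 46.2006)²/46.2006 = 0.7280
  (49 − 59.3074)²/59.3074 = 1.7914
  (92 − 51.8317)²/51.8317 = 31.1295
  (13 − 42.8608)²/42.8608 = 20.8038
  (91 − 67.3948)²/67.3948 = 8.2678
  (13 − 58.8997)²/58.8997 = 35.7690
  (71 − 48.7055)²/48.7055 = 10.2051
  (13 − 47.3689)²/47.3689 = 24.9366
  (74 − 41.3981)²/41.3981 = 25.6747
  (36 − 34.2330)²/34.2330 = 0.0912
χ² = 6.9452 + 12.9232 + 0.7280 + 1.7914 + 31.1295 + 20.8038 + 8.2678 + 35.7690 + 10.2051 + 24.9366 + 25.6747 + 0.0912 = 179.27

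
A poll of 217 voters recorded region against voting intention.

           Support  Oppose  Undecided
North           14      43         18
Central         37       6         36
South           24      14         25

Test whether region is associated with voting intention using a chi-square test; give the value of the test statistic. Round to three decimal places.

48.535

Row totals: 75, 79, 63. Column totals: 75, 63, 79. Grand total N = 217.
Expected counts (row total × column total / N):
  North, Support: 75×75/217 = 25.9217
  North, Oppose: 75×63/217 = 21.7742
  North, Undecided: 75×79/217 = 27.3041
  Central, Support: 79×75/217 = 27.3041
  Central, Oppose: 79×63/217 = 22.9355
  Central, Undecided: 79×79/217 = 28.7604
  South, Support: 63×75/217 = 21.7742
  South, Oppose: 63×63/217 = 18.2903
  South, Undecided: 63×79/217 = 22.9355
Contributions (O − E)²/E:
  (14 − 25.9217)²/25.9217 = 5.4829
  (43 − 21.7742)²/21.7742 = 20.6912
  (18 − 27.3041)²/27.3041 = 3.1704
  (37 − 27.3041)²/27.3041 = 3.4431
  (6 − 22.9355)²/22.9355 = 12.5051
  (36 − 28.7604)²/28.7604 = 1.8224
  (24 − 21.7742)²/21.7742 = 0.2275
  (14 − 18.2903)²/18.2903 = 1.0064
  (25 − 22.9355)²/22.9355 = 0.1858
χ² = 5.4829 + 20.6912 + 3.1704 + 3.4431 + 12.5051 + 1.8224 + 0.2275 + 1.0064 + 0.1858 = 48.535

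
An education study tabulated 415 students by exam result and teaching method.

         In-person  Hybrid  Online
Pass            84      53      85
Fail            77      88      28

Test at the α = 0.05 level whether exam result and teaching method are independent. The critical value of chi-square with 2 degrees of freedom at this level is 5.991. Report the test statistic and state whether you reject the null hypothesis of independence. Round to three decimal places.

35.893; reject H₀

Row totals: 222, 193. Column totals: 161, 141, 113. Grand total N = 415.
Expected counts (row total × column total / N):
  Pass, In-person: 222×161/415 = 86.1253
  Pass, Hybrid: 222×141/415 = 75.4265
  Pass, Online: 222×113/415 = 60.4482
  Fail, In-person: 193×161/415 = 74.8747
  Fail, Hybrid: 193×141/415 = 65.5735
  Fail, Online: 193×113/415 = 52.5518
Contributions (O − E)²/E:
  (84 − 86.1253)²/86.1253 = 0.0524
  (53 − 75.4265)²/75.4265 = 6.6681
  (85 − 60.4482)²/60.4482 = 9.9720
  (77 − 74.8747)²/74.8747 = 0.0603
  (88 − 65.5735)²/65.5735 = 7.6700
  (28 − 52.5518)²/52.5518 = 11.4704
χ² = 0.0524 + 6.6681 + 9.9720 + 0.0603 + 7.6700 + 11.4704 = 35.893
df = (2−1)(3−1) = 2. Since 35.893 > 5.991, reject the null hypothesis of independence at α = 0.05.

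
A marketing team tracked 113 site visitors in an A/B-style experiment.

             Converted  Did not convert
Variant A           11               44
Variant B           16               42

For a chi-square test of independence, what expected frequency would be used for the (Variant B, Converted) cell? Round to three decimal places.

13.858

Row total (Variant B) = 58; column total (Converted) = 27; grand total N = 113.
Expected count = (row total × column total) / N = 58 × 27 / 113 = 13.858.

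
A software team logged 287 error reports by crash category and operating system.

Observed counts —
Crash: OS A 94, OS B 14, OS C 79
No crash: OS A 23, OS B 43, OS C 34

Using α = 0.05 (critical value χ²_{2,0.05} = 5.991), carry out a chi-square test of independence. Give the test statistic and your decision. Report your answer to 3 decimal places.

Row totals: 187, 100. Column totals: 117, 57, 113. Grand total N = 287.
Expected counts (row total × column total / N):
  Crash, OS A: 187×117/287 = 76.2334
  Crash, OS B: 187×57/287 = 37.1394
  Crash, OS C: 187×113/287 = 73.6272
  No crash, OS A: 100×117/287 = 40.7666
  No crash, OS B: 100×57/287 = 19.8606
  No crash, OS C: 100×113/287 = 39.3728
Contributions (O − E)²/E:
  (94 − 76.2334)²/76.2334 = 4.1406
  (14 − 37.1394)²/37.1394 = 14.4168
  (79 − 73.6272)²/73.6272 = 0.3921
  (23 − 40.7666)²/40.7666 = 7.7429
  (43 − 19.8606)²/19.8606 = 26.9595
  (34 − 39.3728)²/39.3728 = 0.7332
χ² = 4.1406 + 14.4168 + 0.3921 + 7.7429 + 26.9595 + 0.7332 = 54.385
df = (2−1)(3−1) = 2. Since 54.385 > 5.991, reject the null hypothesis of independence at α = 0.05.

54.385; reject H₀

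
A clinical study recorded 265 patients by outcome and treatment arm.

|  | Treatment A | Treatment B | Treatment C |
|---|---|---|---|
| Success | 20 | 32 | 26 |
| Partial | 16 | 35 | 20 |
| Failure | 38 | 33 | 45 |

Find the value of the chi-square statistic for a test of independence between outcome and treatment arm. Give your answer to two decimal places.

Row totals: 78, 71, 116. Column totals: 74, 100, 91. Grand total N = 265.
Expected counts (row total × column total / N):
  Success, Treatment A: 78×74/265 = 21.7811
  Success, Treatment B: 78×100/265 = 29.4340
  Success, Treatment C: 78×91/265 = 26.7849
  Partial, Treatment A: 71×74/265 = 19.8264
  Partial, Treatment B: 71×100/265 = 26.7925
  Partial, Treatment C: 71×91/265 = 24.3811
  Failure, Treatment A: 116×74/265 = 32.3925
  Failure, Treatment B: 116×100/265 = 43.7736
  Failure, Treatment C: 116×91/265 = 39.8340
Contributions (O − E)²/E:
  (20 − 21.7811)²/21.7811 = 0.1456
  (32 − 29.4340)²/29.4340 = 0.2237
  (26 − 26.7849)²/26.7849 = 0.0230
  (16 − 19.8264)²/19.8264 = 0.7385
  (35 − 26.7925)²/26.7925 = 2.5143
  (20 − 24.3811)²/24.3811 = 0.7873
  (38 − 32.3925)²/32.3925 = 0.9707
  (33 − 43.7736)²/43.7736 = 2.6516
  (45 − 39.8340)²/39.8340 = 0.6700
χ² = 0.1456 + 0.2237 + 0.0230 + 0.7385 + 2.5143 + 0.7873 + 0.9707 + 2.6516 + 0.6700 = 8.72

8.72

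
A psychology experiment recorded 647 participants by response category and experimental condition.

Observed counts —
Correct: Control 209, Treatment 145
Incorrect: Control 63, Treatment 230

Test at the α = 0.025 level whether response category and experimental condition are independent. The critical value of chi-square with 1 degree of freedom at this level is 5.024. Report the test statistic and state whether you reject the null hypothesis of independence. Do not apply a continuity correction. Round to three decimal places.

92.707; reject H₀

Row totals: 354, 293. Column totals: 272, 375. Grand total N = 647.
Expected counts (row total × column total / N):
  Correct, Control: 354×272/647 = 148.8223
  Correct, Treatment: 354×375/647 = 205.1777
  Incorrect, Control: 293×272/647 = 123.1777
  Incorrect, Treatment: 293×375/647 = 169.8223
Contributions (O − E)²/E:
  (209 − 148.8223)²/148.8223 = 24.3334
  (145 − 205.1777)²/205.1777 = 17.6498
  (63 − 123.1777)²/123.1777 = 29.3994
  (230 − 169.8223)²/169.8223 = 21.3244
χ² = 24.3334 + 17.6498 + 29.3994 + 21.3244 = 92.707
df = (2−1)(2−1) = 1. Since 92.707 > 5.024, reject the null hypothesis of independence at α = 0.025.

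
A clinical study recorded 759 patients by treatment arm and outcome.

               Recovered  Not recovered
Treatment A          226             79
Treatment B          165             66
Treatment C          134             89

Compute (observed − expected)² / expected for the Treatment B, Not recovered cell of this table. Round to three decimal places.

Row total (Treatment B) = 231; column total (Not recovered) = 234; N = 759.
Expected count E = 231 × 234 / 759 = 71.2174.
Contribution = (O − E)²/E = (66 − 71.2174)² / 71.2174 = 0.382.

0.382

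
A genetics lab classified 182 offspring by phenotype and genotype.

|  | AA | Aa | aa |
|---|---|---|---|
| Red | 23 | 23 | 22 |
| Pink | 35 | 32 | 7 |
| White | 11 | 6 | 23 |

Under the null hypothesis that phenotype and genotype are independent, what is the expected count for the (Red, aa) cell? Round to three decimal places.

19.429

Row total (Red) = 68; column total (aa) = 52; grand total N = 182.
Expected count = (row total × column total) / N = 68 × 52 / 182 = 19.429.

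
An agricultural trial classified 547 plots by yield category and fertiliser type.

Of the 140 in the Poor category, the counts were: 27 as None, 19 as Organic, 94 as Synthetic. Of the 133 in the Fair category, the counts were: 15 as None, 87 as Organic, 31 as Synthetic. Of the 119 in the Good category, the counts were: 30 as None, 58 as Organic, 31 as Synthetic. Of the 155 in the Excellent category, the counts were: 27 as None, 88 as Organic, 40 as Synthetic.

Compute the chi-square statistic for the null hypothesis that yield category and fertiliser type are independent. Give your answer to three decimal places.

105.480

Row totals: 140, 133, 119, 155. Column totals: 99, 252, 196. Grand total N = 547.
Expected counts (row total × column total / N):
  Poor, None: 140×99/547 = 25.3382
  Poor, Organic: 140×252/547 = 64.4973
  Poor, Synthetic: 140×196/547 = 50.1645
  Fair, None: 133×99/547 = 24.0713
  Fair, Organic: 133×252/547 = 61.2724
  Fair, Synthetic: 133×196/547 = 47.6563
  Good, None: 119×99/547 = 21.5375
  Good, Organic: 119×252/547 = 54.8227
  Good, Synthetic: 119×196/547 = 42.6399
  Excellent, None: 155×99/547 = 28.0530
  Excellent, Organic: 155×252/547 = 71.4077
  Excellent, Synthetic: 155×196/547 = 55.5393
Contributions (O − E)²/E:
  (27 − 25.3382)²/25.3382 = 0.1090
  (19 − 64.4973)²/64.4973 = 32.0944
  (94 − 50.1645)²/50.1645 = 38.3050
  (15 − 24.0713)²/24.0713 = 3.4185
  (87 − 61.2724)²/61.2724 = 10.8027
  (31 − 47.6563)²/47.6563 = 5.8215
  (30 − 21.5375)²/21.5375 = 3.3251
  (58 − 54.8227)²/54.8227 = 0.1841
  (31 − 42.6399)²/42.6399 = 3.1775
  (27 − 28.0530)²/28.0530 = 0.0395
  (88 − 71.4077)²/71.4077 = 3.8554
  (40 − 55.5393)²/55.5393 = 4.3477
χ² = 0.1090 + 32.0944 + 38.3050 + 3.4185 + 10.8027 + 5.8215 + 3.3251 + 0.1841 + 3.1775 + 0.0395 + 3.8554 + 4.3477 = 105.480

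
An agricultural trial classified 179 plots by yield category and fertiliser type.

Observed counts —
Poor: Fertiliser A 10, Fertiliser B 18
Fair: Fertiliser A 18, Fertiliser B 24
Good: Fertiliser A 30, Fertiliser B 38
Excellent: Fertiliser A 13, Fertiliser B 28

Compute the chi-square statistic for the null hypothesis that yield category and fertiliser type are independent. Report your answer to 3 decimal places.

2.010

Row totals: 28, 42, 68, 41. Column totals: 71, 108. Grand total N = 179.
Expected counts (row total × column total / N):
  Poor, Fertiliser A: 28×71/179 = 11.1061
  Poor, Fertiliser B: 28×108/179 = 16.8939
  Fair, Fertiliser A: 42×71/179 = 16.6592
  Fair, Fertiliser B: 42×108/179 = 25.3408
  Good, Fertiliser A: 68×71/179 = 26.9721
  Good, Fertiliser B: 68×108/179 = 41.0279
  Excellent, Fertiliser A: 41×71/179 = 16.2626
  Excellent, Fertiliser B: 41×108/179 = 24.7374
Contributions (O − E)²/E:
  (10 − 11.1061)²/11.1061 = 0.1102
  (18 − 16.8939)²/16.8939 = 0.0724
  (18 − 16.6592)²/16.6592 = 0.1079
  (24 − 25.3408)²/25.3408 = 0.0709
  (30 − 26.9721)²/26.9721 = 0.3399
  (38 − 41.0279)²/41.0279 = 0.2235
  (13 − 16.2626)²/16.2626 = 0.6545
  (28 − 24.7374)²/24.7374 = 0.4303
χ² = 0.1102 + 0.0724 + 0.1079 + 0.0709 + 0.3399 + 0.2235 + 0.6545 + 0.4303 = 2.010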